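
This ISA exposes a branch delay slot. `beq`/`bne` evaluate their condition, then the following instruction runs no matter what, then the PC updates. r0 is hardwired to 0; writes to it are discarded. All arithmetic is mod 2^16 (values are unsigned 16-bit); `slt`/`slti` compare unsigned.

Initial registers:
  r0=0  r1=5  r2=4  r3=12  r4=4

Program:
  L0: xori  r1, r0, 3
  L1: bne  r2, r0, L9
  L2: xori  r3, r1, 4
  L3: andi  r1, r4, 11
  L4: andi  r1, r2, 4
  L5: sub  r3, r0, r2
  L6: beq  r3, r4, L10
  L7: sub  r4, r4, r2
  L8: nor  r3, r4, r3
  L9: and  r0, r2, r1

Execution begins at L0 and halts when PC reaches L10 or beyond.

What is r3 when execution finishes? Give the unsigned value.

  step pc=0: xori  r1, r0, 3  regs=(0,3,4,12,4)
  step pc=1: bne  r2, r0, L9  cond=T  regs=(0,3,4,12,4)
  step pc=2: xori  r3, r1, 4  regs=(0,3,4,7,4)
  step pc=9: and  r0, r2, r1  regs=(0,3,4,7,4)

7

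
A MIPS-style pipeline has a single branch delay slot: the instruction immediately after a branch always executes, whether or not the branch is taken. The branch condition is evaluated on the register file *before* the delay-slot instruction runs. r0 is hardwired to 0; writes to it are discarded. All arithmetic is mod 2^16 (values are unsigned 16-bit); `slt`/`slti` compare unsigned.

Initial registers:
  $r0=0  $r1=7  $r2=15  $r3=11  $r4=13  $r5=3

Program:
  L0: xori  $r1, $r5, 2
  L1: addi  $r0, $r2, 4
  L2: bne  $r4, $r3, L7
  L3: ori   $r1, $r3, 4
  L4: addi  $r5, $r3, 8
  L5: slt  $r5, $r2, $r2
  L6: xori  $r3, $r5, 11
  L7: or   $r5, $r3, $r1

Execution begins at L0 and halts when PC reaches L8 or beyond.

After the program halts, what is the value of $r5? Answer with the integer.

15

[0] xori  $r1, $r5, 2  →  {$r0:0, $r1:1, $r2:15, $r3:11, $r4:13, $r5:3}
[1] addi  $r0, $r2, 4  →  {$r0:0, $r1:1, $r2:15, $r3:11, $r4:13, $r5:3}
[2] bne  $r4, $r3, L7  →  {$r0:0, $r1:1, $r2:15, $r3:11, $r4:13, $r5:3}  ⟨branch taken⟩
[3] ori   $r1, $r3, 4  →  {$r0:0, $r1:15, $r2:15, $r3:11, $r4:13, $r5:3}
[7] or   $r5, $r3, $r1  →  {$r0:0, $r1:15, $r2:15, $r3:11, $r4:13, $r5:15}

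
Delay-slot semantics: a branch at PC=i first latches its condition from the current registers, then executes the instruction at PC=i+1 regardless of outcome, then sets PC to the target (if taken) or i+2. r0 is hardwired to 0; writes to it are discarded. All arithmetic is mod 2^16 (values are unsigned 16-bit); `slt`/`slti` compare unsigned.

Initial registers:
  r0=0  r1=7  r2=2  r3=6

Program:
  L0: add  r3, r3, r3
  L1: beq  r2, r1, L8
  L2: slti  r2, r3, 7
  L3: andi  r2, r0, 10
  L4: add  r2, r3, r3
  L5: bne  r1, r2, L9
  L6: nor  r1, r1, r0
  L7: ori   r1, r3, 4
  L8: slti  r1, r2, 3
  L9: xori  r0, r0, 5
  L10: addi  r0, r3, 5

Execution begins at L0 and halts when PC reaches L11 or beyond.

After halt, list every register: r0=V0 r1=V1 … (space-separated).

#0 add  r3, r3, r3 ; 0/7/2/12
#1 beq  r2, r1, L8 ; 0/7/2/12 ; →fallthru
#2 slti  r2, r3, 7 ; 0/7/0/12
#3 andi  r2, r0, 10 ; 0/7/0/12
#4 add  r2, r3, r3 ; 0/7/24/12
#5 bne  r1, r2, L9 ; 0/7/24/12 ; →target
#6 nor  r1, r1, r0 ; 0/65528/24/12
#9 xori  r0, r0, 5 ; 0/65528/24/12
#10 addi  r0, r3, 5 ; 0/65528/24/12

r0=0 r1=65528 r2=24 r3=12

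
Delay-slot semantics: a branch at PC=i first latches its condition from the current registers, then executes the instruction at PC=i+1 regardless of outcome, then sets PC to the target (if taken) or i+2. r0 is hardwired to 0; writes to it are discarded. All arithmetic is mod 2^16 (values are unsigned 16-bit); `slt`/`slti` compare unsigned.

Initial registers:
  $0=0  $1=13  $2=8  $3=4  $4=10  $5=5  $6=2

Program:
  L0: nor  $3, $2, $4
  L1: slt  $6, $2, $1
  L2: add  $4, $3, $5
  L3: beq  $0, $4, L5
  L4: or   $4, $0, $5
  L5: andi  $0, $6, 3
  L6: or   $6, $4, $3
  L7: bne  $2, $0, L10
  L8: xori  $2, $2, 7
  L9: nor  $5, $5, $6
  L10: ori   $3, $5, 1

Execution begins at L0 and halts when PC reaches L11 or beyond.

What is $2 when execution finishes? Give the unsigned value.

15

[0] nor  $3, $2, $4  →  {$0:0, $1:13, $2:8, $3:65525, $4:10, $5:5, $6:2}
[1] slt  $6, $2, $1  →  {$0:0, $1:13, $2:8, $3:65525, $4:10, $5:5, $6:1}
[2] add  $4, $3, $5  →  {$0:0, $1:13, $2:8, $3:65525, $4:65530, $5:5, $6:1}
[3] beq  $0, $4, L5  →  {$0:0, $1:13, $2:8, $3:65525, $4:65530, $5:5, $6:1}  ⟨branch fallthrough⟩
[4] or   $4, $0, $5  →  {$0:0, $1:13, $2:8, $3:65525, $4:5, $5:5, $6:1}
[5] andi  $0, $6, 3  →  {$0:0, $1:13, $2:8, $3:65525, $4:5, $5:5, $6:1}
[6] or   $6, $4, $3  →  {$0:0, $1:13, $2:8, $3:65525, $4:5, $5:5, $6:65525}
[7] bne  $2, $0, L10  →  {$0:0, $1:13, $2:8, $3:65525, $4:5, $5:5, $6:65525}  ⟨branch taken⟩
[8] xori  $2, $2, 7  →  {$0:0, $1:13, $2:15, $3:65525, $4:5, $5:5, $6:65525}
[10] ori   $3, $5, 1  →  {$0:0, $1:13, $2:15, $3:5, $4:5, $5:5, $6:65525}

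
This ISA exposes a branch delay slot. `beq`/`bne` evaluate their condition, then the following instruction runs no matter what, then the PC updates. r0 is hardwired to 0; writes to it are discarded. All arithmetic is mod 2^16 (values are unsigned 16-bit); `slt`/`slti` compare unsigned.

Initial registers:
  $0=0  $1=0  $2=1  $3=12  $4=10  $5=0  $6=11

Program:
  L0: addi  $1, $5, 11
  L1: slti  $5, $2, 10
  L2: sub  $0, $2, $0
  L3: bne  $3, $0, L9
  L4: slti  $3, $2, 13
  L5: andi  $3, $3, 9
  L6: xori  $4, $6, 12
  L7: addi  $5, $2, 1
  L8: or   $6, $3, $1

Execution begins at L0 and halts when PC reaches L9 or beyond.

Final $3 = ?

PC=0  addi  $1, $5, 11       | $0=0 $1=11 $2=1 $3=12 $4=10 $5=0 $6=11
PC=1  slti  $5, $2, 10       | $0=0 $1=11 $2=1 $3=12 $4=10 $5=1 $6=11
PC=2  sub  $0, $2, $0        | $0=0 $1=11 $2=1 $3=12 $4=10 $5=1 $6=11
PC=3  bne  $3, $0, L9        | $0=0 $1=11 $2=1 $3=12 $4=10 $5=1 $6=11  [TAKEN]
PC=4  slti  $3, $2, 13       | $0=0 $1=11 $2=1 $3=1 $4=10 $5=1 $6=11

1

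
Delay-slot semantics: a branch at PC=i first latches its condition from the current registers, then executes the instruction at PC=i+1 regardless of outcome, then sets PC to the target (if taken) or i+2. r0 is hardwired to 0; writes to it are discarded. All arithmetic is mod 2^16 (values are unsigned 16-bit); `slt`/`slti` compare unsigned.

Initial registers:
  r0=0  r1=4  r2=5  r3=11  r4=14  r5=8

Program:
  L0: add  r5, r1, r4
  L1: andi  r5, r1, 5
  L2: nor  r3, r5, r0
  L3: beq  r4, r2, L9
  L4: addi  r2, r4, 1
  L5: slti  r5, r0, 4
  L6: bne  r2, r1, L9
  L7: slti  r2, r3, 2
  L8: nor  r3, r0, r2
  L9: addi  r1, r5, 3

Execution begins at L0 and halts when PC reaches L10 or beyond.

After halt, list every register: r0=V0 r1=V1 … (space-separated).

r0=0 r1=4 r2=0 r3=65531 r4=14 r5=1

[0] add  r5, r1, r4  →  {r0:0, r1:4, r2:5, r3:11, r4:14, r5:18}
[1] andi  r5, r1, 5  →  {r0:0, r1:4, r2:5, r3:11, r4:14, r5:4}
[2] nor  r3, r5, r0  →  {r0:0, r1:4, r2:5, r3:65531, r4:14, r5:4}
[3] beq  r4, r2, L9  →  {r0:0, r1:4, r2:5, r3:65531, r4:14, r5:4}  ⟨branch fallthrough⟩
[4] addi  r2, r4, 1  →  {r0:0, r1:4, r2:15, r3:65531, r4:14, r5:4}
[5] slti  r5, r0, 4  →  {r0:0, r1:4, r2:15, r3:65531, r4:14, r5:1}
[6] bne  r2, r1, L9  →  {r0:0, r1:4, r2:15, r3:65531, r4:14, r5:1}  ⟨branch taken⟩
[7] slti  r2, r3, 2  →  {r0:0, r1:4, r2:0, r3:65531, r4:14, r5:1}
[9] addi  r1, r5, 3  →  {r0:0, r1:4, r2:0, r3:65531, r4:14, r5:1}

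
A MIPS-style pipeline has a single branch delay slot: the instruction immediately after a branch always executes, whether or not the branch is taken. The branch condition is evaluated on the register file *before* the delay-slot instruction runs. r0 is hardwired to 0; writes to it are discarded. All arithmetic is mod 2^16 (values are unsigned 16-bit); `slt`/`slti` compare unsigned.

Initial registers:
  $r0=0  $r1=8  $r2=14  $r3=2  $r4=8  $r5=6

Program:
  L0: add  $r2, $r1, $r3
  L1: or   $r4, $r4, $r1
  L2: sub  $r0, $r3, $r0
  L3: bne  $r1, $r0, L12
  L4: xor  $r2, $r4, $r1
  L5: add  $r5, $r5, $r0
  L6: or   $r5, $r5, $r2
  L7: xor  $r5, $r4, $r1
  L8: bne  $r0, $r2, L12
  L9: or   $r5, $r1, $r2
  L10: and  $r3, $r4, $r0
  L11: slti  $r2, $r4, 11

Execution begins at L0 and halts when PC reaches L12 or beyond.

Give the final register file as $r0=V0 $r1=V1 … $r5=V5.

$r0=0 $r1=8 $r2=0 $r3=2 $r4=8 $r5=6

#0 add  $r2, $r1, $r3 ; 0/8/10/2/8/6
#1 or   $r4, $r4, $r1 ; 0/8/10/2/8/6
#2 sub  $r0, $r3, $r0 ; 0/8/10/2/8/6
#3 bne  $r1, $r0, L12 ; 0/8/10/2/8/6 ; →target
#4 xor  $r2, $r4, $r1 ; 0/8/0/2/8/6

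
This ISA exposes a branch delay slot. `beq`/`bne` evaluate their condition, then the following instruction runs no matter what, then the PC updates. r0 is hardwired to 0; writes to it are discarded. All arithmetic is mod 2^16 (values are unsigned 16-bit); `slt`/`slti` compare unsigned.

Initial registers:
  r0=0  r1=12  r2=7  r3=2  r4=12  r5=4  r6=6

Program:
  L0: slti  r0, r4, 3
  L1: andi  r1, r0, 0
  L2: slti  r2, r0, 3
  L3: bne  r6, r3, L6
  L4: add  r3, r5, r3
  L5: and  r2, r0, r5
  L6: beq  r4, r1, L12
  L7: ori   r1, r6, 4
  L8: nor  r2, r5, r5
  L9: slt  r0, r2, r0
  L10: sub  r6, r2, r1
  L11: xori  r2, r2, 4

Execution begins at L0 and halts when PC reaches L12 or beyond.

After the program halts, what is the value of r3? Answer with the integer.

6

  step pc=0: slti  r0, r4, 3  regs=(0,12,7,2,12,4,6)
  step pc=1: andi  r1, r0, 0  regs=(0,0,7,2,12,4,6)
  step pc=2: slti  r2, r0, 3  regs=(0,0,1,2,12,4,6)
  step pc=3: bne  r6, r3, L6  cond=T  regs=(0,0,1,2,12,4,6)
  step pc=4: add  r3, r5, r3  regs=(0,0,1,6,12,4,6)
  step pc=6: beq  r4, r1, L12  cond=F  regs=(0,0,1,6,12,4,6)
  step pc=7: ori   r1, r6, 4  regs=(0,6,1,6,12,4,6)
  step pc=8: nor  r2, r5, r5  regs=(0,6,65531,6,12,4,6)
  step pc=9: slt  r0, r2, r0  regs=(0,6,65531,6,12,4,6)
  step pc=10: sub  r6, r2, r1  regs=(0,6,65531,6,12,4,65525)
  step pc=11: xori  r2, r2, 4  regs=(0,6,65535,6,12,4,65525)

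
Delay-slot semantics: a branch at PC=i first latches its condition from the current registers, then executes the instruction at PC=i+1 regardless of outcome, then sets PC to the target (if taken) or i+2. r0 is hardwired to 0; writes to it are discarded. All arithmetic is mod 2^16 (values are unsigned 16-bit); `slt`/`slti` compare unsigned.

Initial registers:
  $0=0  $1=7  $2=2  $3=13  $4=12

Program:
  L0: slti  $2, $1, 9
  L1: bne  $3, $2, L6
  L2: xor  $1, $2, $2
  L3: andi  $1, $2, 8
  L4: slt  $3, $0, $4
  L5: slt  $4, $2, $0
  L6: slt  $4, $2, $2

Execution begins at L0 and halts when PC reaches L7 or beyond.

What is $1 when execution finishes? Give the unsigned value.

  step pc=0: slti  $2, $1, 9  regs=(0,7,1,13,12)
  step pc=1: bne  $3, $2, L6  cond=T  regs=(0,7,1,13,12)
  step pc=2: xor  $1, $2, $2  regs=(0,0,1,13,12)
  step pc=6: slt  $4, $2, $2  regs=(0,0,1,13,0)

0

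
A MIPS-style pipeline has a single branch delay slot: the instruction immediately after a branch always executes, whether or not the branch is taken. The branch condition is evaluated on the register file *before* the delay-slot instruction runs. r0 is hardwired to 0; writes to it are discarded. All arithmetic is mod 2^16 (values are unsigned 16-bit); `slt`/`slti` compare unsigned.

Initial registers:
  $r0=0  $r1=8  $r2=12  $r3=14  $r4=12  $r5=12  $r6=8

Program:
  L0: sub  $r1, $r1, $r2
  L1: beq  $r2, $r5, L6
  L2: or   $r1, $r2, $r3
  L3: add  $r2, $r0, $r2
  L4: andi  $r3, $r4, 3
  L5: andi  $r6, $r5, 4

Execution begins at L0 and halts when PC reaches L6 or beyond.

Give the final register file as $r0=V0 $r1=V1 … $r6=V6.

$r0=0 $r1=14 $r2=12 $r3=14 $r4=12 $r5=12 $r6=8

#0 sub  $r1, $r1, $r2 ; 0/65532/12/14/12/12/8
#1 beq  $r2, $r5, L6 ; 0/65532/12/14/12/12/8 ; →target
#2 or   $r1, $r2, $r3 ; 0/14/12/14/12/12/8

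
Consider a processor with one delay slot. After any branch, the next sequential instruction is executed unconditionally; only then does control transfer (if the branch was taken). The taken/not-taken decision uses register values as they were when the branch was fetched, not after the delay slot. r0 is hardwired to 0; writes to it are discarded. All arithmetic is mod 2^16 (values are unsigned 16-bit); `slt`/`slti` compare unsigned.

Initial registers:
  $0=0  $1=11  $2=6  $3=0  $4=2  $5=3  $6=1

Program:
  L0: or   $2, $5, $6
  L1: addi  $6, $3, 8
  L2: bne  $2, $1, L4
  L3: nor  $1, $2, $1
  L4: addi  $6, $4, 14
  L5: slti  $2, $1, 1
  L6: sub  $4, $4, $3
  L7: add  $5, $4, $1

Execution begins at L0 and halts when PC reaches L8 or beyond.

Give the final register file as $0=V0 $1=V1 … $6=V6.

$0=0 $1=65524 $2=0 $3=0 $4=2 $5=65526 $6=16

#0 or   $2, $5, $6 ; 0/11/3/0/2/3/1
#1 addi  $6, $3, 8 ; 0/11/3/0/2/3/8
#2 bne  $2, $1, L4 ; 0/11/3/0/2/3/8 ; →target
#3 nor  $1, $2, $1 ; 0/65524/3/0/2/3/8
#4 addi  $6, $4, 14 ; 0/65524/3/0/2/3/16
#5 slti  $2, $1, 1 ; 0/65524/0/0/2/3/16
#6 sub  $4, $4, $3 ; 0/65524/0/0/2/3/16
#7 add  $5, $4, $1 ; 0/65524/0/0/2/65526/16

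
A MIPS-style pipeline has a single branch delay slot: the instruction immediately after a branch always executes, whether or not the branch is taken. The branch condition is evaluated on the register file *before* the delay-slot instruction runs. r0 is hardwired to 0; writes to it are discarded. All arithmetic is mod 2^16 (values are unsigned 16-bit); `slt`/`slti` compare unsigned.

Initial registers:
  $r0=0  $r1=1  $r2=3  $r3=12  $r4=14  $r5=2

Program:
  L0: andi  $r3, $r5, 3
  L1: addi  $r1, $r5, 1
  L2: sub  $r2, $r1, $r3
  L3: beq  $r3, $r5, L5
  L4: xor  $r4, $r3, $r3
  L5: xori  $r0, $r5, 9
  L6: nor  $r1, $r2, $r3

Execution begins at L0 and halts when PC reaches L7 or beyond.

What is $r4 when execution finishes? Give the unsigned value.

0

  step pc=0: andi  $r3, $r5, 3  regs=(0,1,3,2,14,2)
  step pc=1: addi  $r1, $r5, 1  regs=(0,3,3,2,14,2)
  step pc=2: sub  $r2, $r1, $r3  regs=(0,3,1,2,14,2)
  step pc=3: beq  $r3, $r5, L5  cond=T  regs=(0,3,1,2,14,2)
  step pc=4: xor  $r4, $r3, $r3  regs=(0,3,1,2,0,2)
  step pc=5: xori  $r0, $r5, 9  regs=(0,3,1,2,0,2)
  step pc=6: nor  $r1, $r2, $r3  regs=(0,65532,1,2,0,2)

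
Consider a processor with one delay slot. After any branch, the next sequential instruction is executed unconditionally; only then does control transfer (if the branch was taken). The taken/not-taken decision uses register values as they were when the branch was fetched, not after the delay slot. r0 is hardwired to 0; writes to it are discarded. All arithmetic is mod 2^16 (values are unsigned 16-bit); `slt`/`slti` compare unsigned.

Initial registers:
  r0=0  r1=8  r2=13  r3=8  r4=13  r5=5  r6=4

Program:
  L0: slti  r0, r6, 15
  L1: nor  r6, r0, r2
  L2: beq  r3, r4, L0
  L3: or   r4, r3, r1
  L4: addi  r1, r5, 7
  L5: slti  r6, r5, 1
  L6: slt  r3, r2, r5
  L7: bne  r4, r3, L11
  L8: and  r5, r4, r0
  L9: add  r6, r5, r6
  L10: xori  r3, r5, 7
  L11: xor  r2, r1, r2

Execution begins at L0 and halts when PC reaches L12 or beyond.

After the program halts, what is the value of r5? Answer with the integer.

0

PC=0  slti  r0, r6, 15       | r0=0 r1=8 r2=13 r3=8 r4=13 r5=5 r6=4
PC=1  nor  r6, r0, r2        | r0=0 r1=8 r2=13 r3=8 r4=13 r5=5 r6=65522
PC=2  beq  r3, r4, L0        | r0=0 r1=8 r2=13 r3=8 r4=13 r5=5 r6=65522  [not taken]
PC=3  or   r4, r3, r1        | r0=0 r1=8 r2=13 r3=8 r4=8 r5=5 r6=65522
PC=4  addi  r1, r5, 7        | r0=0 r1=12 r2=13 r3=8 r4=8 r5=5 r6=65522
PC=5  slti  r6, r5, 1        | r0=0 r1=12 r2=13 r3=8 r4=8 r5=5 r6=0
PC=6  slt  r3, r2, r5        | r0=0 r1=12 r2=13 r3=0 r4=8 r5=5 r6=0
PC=7  bne  r4, r3, L11       | r0=0 r1=12 r2=13 r3=0 r4=8 r5=5 r6=0  [TAKEN]
PC=8  and  r5, r4, r0        | r0=0 r1=12 r2=13 r3=0 r4=8 r5=0 r6=0
PC=11 xor  r2, r1, r2        | r0=0 r1=12 r2=1 r3=0 r4=8 r5=0 r6=0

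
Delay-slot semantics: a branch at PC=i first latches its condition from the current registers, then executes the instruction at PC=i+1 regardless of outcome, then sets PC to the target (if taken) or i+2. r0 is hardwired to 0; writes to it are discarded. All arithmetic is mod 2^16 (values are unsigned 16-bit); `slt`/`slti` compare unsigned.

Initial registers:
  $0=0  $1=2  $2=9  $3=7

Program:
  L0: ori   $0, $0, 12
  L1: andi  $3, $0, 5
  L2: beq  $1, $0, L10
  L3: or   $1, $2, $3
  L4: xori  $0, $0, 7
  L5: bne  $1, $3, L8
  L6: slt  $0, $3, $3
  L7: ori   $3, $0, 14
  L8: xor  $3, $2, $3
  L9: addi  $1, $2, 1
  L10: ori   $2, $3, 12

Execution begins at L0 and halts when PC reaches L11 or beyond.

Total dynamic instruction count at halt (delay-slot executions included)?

PC=0  ori   $0, $0, 12       | $0=0 $1=2 $2=9 $3=7
PC=1  andi  $3, $0, 5        | $0=0 $1=2 $2=9 $3=0
PC=2  beq  $1, $0, L10       | $0=0 $1=2 $2=9 $3=0  [not taken]
PC=3  or   $1, $2, $3        | $0=0 $1=9 $2=9 $3=0
PC=4  xori  $0, $0, 7        | $0=0 $1=9 $2=9 $3=0
PC=5  bne  $1, $3, L8        | $0=0 $1=9 $2=9 $3=0  [TAKEN]
PC=6  slt  $0, $3, $3        | $0=0 $1=9 $2=9 $3=0
PC=8  xor  $3, $2, $3        | $0=0 $1=9 $2=9 $3=9
PC=9  addi  $1, $2, 1        | $0=0 $1=10 $2=9 $3=9
PC=10 ori   $2, $3, 12       | $0=0 $1=10 $2=13 $3=9

10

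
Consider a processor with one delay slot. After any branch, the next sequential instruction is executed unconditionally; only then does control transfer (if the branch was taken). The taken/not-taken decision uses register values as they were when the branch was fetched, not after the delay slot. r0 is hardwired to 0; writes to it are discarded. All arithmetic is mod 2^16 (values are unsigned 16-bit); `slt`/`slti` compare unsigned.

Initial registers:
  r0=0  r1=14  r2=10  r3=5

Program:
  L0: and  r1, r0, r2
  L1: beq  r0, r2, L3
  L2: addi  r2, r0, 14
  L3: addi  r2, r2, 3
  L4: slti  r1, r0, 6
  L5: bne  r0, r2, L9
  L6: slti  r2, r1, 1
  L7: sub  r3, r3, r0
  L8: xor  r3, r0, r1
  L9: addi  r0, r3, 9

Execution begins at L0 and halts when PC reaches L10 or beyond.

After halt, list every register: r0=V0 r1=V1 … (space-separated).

r0=0 r1=1 r2=0 r3=5

#0 and  r1, r0, r2 ; 0/0/10/5
#1 beq  r0, r2, L3 ; 0/0/10/5 ; →fallthru
#2 addi  r2, r0, 14 ; 0/0/14/5
#3 addi  r2, r2, 3 ; 0/0/17/5
#4 slti  r1, r0, 6 ; 0/1/17/5
#5 bne  r0, r2, L9 ; 0/1/17/5 ; →target
#6 slti  r2, r1, 1 ; 0/1/0/5
#9 addi  r0, r3, 9 ; 0/1/0/5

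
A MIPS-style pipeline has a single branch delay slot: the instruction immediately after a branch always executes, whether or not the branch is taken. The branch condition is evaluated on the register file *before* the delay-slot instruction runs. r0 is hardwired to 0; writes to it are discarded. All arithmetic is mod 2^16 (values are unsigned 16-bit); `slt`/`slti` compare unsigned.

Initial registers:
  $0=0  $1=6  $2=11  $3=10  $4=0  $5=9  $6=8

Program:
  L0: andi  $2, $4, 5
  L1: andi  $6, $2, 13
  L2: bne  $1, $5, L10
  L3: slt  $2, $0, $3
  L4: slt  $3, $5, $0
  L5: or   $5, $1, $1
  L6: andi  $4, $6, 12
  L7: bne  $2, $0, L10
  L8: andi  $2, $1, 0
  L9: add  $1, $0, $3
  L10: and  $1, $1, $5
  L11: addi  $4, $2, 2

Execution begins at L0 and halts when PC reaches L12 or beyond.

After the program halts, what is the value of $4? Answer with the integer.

3

#0 andi  $2, $4, 5 ; 0/6/0/10/0/9/8
#1 andi  $6, $2, 13 ; 0/6/0/10/0/9/0
#2 bne  $1, $5, L10 ; 0/6/0/10/0/9/0 ; →target
#3 slt  $2, $0, $3 ; 0/6/1/10/0/9/0
#10 and  $1, $1, $5 ; 0/0/1/10/0/9/0
#11 addi  $4, $2, 2 ; 0/0/1/10/3/9/0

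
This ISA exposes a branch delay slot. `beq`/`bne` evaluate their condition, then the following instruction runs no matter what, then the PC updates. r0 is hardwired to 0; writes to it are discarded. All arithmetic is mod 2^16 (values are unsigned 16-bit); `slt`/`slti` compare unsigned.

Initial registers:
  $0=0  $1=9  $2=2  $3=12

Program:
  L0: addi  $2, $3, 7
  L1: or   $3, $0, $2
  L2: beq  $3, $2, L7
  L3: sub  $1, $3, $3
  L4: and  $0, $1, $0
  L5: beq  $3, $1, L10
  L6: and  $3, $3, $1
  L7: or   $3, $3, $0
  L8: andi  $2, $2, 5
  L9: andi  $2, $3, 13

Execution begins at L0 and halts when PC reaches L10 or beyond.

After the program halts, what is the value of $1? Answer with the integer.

0

#0 addi  $2, $3, 7 ; 0/9/19/12
#1 or   $3, $0, $2 ; 0/9/19/19
#2 beq  $3, $2, L7 ; 0/9/19/19 ; →target
#3 sub  $1, $3, $3 ; 0/0/19/19
#7 or   $3, $3, $0 ; 0/0/19/19
#8 andi  $2, $2, 5 ; 0/0/1/19
#9 andi  $2, $3, 13 ; 0/0/1/19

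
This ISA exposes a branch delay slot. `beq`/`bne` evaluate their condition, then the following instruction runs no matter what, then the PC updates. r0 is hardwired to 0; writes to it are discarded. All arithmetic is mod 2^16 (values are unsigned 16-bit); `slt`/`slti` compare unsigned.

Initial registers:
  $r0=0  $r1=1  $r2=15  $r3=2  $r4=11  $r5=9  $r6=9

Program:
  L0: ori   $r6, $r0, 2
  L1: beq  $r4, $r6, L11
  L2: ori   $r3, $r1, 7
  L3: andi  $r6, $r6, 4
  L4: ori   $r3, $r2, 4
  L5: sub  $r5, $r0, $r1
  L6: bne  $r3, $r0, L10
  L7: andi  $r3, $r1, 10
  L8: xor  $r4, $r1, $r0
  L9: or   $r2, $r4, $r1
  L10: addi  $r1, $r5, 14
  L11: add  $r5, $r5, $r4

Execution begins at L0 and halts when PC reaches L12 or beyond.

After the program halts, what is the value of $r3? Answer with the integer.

#0 ori   $r6, $r0, 2 ; 0/1/15/2/11/9/2
#1 beq  $r4, $r6, L11 ; 0/1/15/2/11/9/2 ; →fallthru
#2 ori   $r3, $r1, 7 ; 0/1/15/7/11/9/2
#3 andi  $r6, $r6, 4 ; 0/1/15/7/11/9/0
#4 ori   $r3, $r2, 4 ; 0/1/15/15/11/9/0
#5 sub  $r5, $r0, $r1 ; 0/1/15/15/11/65535/0
#6 bne  $r3, $r0, L10 ; 0/1/15/15/11/65535/0 ; →target
#7 andi  $r3, $r1, 10 ; 0/1/15/0/11/65535/0
#10 addi  $r1, $r5, 14 ; 0/13/15/0/11/65535/0
#11 add  $r5, $r5, $r4 ; 0/13/15/0/11/10/0

0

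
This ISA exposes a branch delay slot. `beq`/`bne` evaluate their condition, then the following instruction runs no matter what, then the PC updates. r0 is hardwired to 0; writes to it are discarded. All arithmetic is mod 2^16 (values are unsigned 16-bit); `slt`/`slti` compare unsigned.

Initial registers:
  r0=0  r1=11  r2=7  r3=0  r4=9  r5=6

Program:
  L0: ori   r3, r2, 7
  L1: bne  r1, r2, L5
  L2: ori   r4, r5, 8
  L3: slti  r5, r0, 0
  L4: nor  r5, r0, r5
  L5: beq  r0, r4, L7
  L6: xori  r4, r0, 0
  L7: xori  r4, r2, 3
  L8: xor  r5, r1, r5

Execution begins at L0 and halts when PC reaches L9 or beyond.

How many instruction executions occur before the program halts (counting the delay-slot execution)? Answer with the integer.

7

  step pc=0: ori   r3, r2, 7  regs=(0,11,7,7,9,6)
  step pc=1: bne  r1, r2, L5  cond=T  regs=(0,11,7,7,9,6)
  step pc=2: ori   r4, r5, 8  regs=(0,11,7,7,14,6)
  step pc=5: beq  r0, r4, L7  cond=F  regs=(0,11,7,7,14,6)
  step pc=6: xori  r4, r0, 0  regs=(0,11,7,7,0,6)
  step pc=7: xori  r4, r2, 3  regs=(0,11,7,7,4,6)
  step pc=8: xor  r5, r1, r5  regs=(0,11,7,7,4,13)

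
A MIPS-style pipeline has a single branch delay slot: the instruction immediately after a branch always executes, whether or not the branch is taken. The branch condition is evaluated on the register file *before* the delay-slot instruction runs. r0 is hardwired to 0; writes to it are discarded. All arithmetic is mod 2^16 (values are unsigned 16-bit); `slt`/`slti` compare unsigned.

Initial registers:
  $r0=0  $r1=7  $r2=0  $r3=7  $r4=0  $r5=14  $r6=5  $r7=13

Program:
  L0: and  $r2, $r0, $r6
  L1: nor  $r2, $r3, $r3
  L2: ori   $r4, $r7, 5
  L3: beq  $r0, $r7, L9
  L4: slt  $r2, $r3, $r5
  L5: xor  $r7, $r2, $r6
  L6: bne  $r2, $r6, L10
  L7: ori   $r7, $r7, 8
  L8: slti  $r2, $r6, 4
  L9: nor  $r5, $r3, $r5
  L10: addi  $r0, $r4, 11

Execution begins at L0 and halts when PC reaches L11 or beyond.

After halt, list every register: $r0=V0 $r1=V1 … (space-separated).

$r0=0 $r1=7 $r2=1 $r3=7 $r4=13 $r5=14 $r6=5 $r7=12

PC=0  and  $r2, $r0, $r6     | $r0=0 $r1=7 $r2=0 $r3=7 $r4=0 $r5=14 $r6=5 $r7=13
PC=1  nor  $r2, $r3, $r3     | $r0=0 $r1=7 $r2=65528 $r3=7 $r4=0 $r5=14 $r6=5 $r7=13
PC=2  ori   $r4, $r7, 5      | $r0=0 $r1=7 $r2=65528 $r3=7 $r4=13 $r5=14 $r6=5 $r7=13
PC=3  beq  $r0, $r7, L9      | $r0=0 $r1=7 $r2=65528 $r3=7 $r4=13 $r5=14 $r6=5 $r7=13  [not taken]
PC=4  slt  $r2, $r3, $r5     | $r0=0 $r1=7 $r2=1 $r3=7 $r4=13 $r5=14 $r6=5 $r7=13
PC=5  xor  $r7, $r2, $r6     | $r0=0 $r1=7 $r2=1 $r3=7 $r4=13 $r5=14 $r6=5 $r7=4
PC=6  bne  $r2, $r6, L10     | $r0=0 $r1=7 $r2=1 $r3=7 $r4=13 $r5=14 $r6=5 $r7=4  [TAKEN]
PC=7  ori   $r7, $r7, 8      | $r0=0 $r1=7 $r2=1 $r3=7 $r4=13 $r5=14 $r6=5 $r7=12
PC=10 addi  $r0, $r4, 11     | $r0=0 $r1=7 $r2=1 $r3=7 $r4=13 $r5=14 $r6=5 $r7=12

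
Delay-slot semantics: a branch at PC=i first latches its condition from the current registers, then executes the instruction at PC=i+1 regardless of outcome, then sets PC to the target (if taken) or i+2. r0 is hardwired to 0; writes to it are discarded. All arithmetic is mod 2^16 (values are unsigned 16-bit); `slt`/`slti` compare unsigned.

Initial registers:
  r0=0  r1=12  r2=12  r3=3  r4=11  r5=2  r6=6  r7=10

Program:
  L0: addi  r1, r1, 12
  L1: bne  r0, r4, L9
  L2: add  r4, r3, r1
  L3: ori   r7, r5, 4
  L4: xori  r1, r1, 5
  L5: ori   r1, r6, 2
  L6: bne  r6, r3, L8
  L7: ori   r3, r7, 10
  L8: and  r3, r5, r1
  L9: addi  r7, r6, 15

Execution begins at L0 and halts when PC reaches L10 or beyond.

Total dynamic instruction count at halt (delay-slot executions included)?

4

[0] addi  r1, r1, 12  →  {r0:0, r1:24, r2:12, r3:3, r4:11, r5:2, r6:6, r7:10}
[1] bne  r0, r4, L9  →  {r0:0, r1:24, r2:12, r3:3, r4:11, r5:2, r6:6, r7:10}  ⟨branch taken⟩
[2] add  r4, r3, r1  →  {r0:0, r1:24, r2:12, r3:3, r4:27, r5:2, r6:6, r7:10}
[9] addi  r7, r6, 15  →  {r0:0, r1:24, r2:12, r3:3, r4:27, r5:2, r6:6, r7:21}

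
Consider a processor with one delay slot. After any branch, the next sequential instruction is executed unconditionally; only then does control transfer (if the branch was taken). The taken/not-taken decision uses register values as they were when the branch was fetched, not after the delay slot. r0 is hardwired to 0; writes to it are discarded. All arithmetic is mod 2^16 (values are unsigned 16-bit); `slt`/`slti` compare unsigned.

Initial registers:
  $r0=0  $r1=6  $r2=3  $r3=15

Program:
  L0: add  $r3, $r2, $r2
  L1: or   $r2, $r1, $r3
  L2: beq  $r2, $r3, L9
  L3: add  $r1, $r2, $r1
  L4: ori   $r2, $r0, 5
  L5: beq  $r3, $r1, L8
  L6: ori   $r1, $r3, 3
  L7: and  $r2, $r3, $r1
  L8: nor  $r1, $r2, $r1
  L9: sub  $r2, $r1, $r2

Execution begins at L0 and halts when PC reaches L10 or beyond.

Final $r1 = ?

[0] add  $r3, $r2, $r2  →  {$r0:0, $r1:6, $r2:3, $r3:6}
[1] or   $r2, $r1, $r3  →  {$r0:0, $r1:6, $r2:6, $r3:6}
[2] beq  $r2, $r3, L9  →  {$r0:0, $r1:6, $r2:6, $r3:6}  ⟨branch taken⟩
[3] add  $r1, $r2, $r1  →  {$r0:0, $r1:12, $r2:6, $r3:6}
[9] sub  $r2, $r1, $r2  →  {$r0:0, $r1:12, $r2:6, $r3:6}

12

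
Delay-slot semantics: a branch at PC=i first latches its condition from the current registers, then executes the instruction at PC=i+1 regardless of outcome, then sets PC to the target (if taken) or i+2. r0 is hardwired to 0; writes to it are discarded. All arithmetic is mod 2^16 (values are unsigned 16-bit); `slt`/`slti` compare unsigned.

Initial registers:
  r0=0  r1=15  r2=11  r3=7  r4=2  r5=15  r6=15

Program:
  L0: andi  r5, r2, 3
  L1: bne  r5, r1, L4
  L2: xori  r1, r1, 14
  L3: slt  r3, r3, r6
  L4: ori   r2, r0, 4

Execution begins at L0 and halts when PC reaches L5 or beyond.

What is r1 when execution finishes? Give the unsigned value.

  step pc=0: andi  r5, r2, 3  regs=(0,15,11,7,2,3,15)
  step pc=1: bne  r5, r1, L4  cond=T  regs=(0,15,11,7,2,3,15)
  step pc=2: xori  r1, r1, 14  regs=(0,1,11,7,2,3,15)
  step pc=4: ori   r2, r0, 4  regs=(0,1,4,7,2,3,15)

1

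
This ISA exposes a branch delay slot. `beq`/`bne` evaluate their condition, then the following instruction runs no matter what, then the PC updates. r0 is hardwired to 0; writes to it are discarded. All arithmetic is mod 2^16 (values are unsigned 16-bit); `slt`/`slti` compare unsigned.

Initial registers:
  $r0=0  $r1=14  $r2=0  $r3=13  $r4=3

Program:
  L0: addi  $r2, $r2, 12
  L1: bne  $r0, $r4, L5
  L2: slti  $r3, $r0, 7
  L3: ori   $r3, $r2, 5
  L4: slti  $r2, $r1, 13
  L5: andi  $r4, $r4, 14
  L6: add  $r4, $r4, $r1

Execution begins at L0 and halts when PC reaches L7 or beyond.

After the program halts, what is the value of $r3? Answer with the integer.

#0 addi  $r2, $r2, 12 ; 0/14/12/13/3
#1 bne  $r0, $r4, L5 ; 0/14/12/13/3 ; →target
#2 slti  $r3, $r0, 7 ; 0/14/12/1/3
#5 andi  $r4, $r4, 14 ; 0/14/12/1/2
#6 add  $r4, $r4, $r1 ; 0/14/12/1/16

1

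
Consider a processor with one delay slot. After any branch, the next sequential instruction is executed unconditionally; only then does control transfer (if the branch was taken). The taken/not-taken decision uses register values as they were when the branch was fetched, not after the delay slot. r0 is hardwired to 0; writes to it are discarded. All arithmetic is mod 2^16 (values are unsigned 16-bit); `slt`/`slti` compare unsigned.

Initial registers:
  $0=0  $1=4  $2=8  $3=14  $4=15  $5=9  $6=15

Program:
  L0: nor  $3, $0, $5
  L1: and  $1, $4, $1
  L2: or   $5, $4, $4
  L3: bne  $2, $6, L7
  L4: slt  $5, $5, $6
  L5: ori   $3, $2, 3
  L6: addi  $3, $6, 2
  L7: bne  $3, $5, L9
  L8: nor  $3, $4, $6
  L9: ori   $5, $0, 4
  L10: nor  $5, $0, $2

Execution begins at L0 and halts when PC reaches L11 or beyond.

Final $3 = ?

65520

#0 nor  $3, $0, $5 ; 0/4/8/65526/15/9/15
#1 and  $1, $4, $1 ; 0/4/8/65526/15/9/15
#2 or   $5, $4, $4 ; 0/4/8/65526/15/15/15
#3 bne  $2, $6, L7 ; 0/4/8/65526/15/15/15 ; →target
#4 slt  $5, $5, $6 ; 0/4/8/65526/15/0/15
#7 bne  $3, $5, L9 ; 0/4/8/65526/15/0/15 ; →target
#8 nor  $3, $4, $6 ; 0/4/8/65520/15/0/15
#9 ori   $5, $0, 4 ; 0/4/8/65520/15/4/15
#10 nor  $5, $0, $2 ; 0/4/8/65520/15/65527/15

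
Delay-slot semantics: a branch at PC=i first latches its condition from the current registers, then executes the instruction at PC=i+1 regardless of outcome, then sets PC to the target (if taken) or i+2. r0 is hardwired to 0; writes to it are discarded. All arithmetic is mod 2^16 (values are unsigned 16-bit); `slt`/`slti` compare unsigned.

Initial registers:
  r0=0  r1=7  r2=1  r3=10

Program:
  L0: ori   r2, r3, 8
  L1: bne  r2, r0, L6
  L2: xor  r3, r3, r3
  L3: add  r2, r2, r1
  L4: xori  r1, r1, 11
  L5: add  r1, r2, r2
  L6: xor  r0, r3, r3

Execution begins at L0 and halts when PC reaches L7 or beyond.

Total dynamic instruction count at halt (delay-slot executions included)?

  step pc=0: ori   r2, r3, 8  regs=(0,7,10,10)
  step pc=1: bne  r2, r0, L6  cond=T  regs=(0,7,10,10)
  step pc=2: xor  r3, r3, r3  regs=(0,7,10,0)
  step pc=6: xor  r0, r3, r3  regs=(0,7,10,0)

4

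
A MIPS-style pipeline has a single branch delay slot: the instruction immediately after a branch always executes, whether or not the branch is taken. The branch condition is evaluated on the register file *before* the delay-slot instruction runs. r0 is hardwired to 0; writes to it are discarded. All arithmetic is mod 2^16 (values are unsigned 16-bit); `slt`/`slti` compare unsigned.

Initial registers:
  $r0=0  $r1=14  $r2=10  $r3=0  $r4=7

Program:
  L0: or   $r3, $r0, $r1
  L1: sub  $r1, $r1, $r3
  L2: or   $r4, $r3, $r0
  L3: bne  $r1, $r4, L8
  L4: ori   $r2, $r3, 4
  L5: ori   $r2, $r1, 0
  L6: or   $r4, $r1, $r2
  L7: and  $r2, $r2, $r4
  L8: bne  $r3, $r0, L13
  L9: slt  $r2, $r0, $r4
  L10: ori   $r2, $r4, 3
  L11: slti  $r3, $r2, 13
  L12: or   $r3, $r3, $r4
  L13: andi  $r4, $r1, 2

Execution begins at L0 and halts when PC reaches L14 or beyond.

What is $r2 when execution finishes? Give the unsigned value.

1

[0] or   $r3, $r0, $r1  →  {$r0:0, $r1:14, $r2:10, $r3:14, $r4:7}
[1] sub  $r1, $r1, $r3  →  {$r0:0, $r1:0, $r2:10, $r3:14, $r4:7}
[2] or   $r4, $r3, $r0  →  {$r0:0, $r1:0, $r2:10, $r3:14, $r4:14}
[3] bne  $r1, $r4, L8  →  {$r0:0, $r1:0, $r2:10, $r3:14, $r4:14}  ⟨branch taken⟩
[4] ori   $r2, $r3, 4  →  {$r0:0, $r1:0, $r2:14, $r3:14, $r4:14}
[8] bne  $r3, $r0, L13  →  {$r0:0, $r1:0, $r2:14, $r3:14, $r4:14}  ⟨branch taken⟩
[9] slt  $r2, $r0, $r4  →  {$r0:0, $r1:0, $r2:1, $r3:14, $r4:14}
[13] andi  $r4, $r1, 2  →  {$r0:0, $r1:0, $r2:1, $r3:14, $r4:0}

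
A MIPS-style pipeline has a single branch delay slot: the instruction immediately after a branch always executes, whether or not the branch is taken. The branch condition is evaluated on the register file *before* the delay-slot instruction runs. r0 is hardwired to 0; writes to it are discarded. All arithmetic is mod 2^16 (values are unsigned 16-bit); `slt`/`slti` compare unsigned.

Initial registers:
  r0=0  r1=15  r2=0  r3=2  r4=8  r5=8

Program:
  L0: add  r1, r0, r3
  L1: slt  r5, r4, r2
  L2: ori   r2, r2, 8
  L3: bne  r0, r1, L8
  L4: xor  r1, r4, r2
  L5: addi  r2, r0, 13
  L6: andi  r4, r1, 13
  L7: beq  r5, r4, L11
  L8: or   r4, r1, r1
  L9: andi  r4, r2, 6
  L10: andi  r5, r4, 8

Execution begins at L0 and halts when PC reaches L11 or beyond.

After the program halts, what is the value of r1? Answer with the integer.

0

[0] add  r1, r0, r3  →  {r0:0, r1:2, r2:0, r3:2, r4:8, r5:8}
[1] slt  r5, r4, r2  →  {r0:0, r1:2, r2:0, r3:2, r4:8, r5:0}
[2] ori   r2, r2, 8  →  {r0:0, r1:2, r2:8, r3:2, r4:8, r5:0}
[3] bne  r0, r1, L8  →  {r0:0, r1:2, r2:8, r3:2, r4:8, r5:0}  ⟨branch taken⟩
[4] xor  r1, r4, r2  →  {r0:0, r1:0, r2:8, r3:2, r4:8, r5:0}
[8] or   r4, r1, r1  →  {r0:0, r1:0, r2:8, r3:2, r4:0, r5:0}
[9] andi  r4, r2, 6  →  {r0:0, r1:0, r2:8, r3:2, r4:0, r5:0}
[10] andi  r5, r4, 8  →  {r0:0, r1:0, r2:8, r3:2, r4:0, r5:0}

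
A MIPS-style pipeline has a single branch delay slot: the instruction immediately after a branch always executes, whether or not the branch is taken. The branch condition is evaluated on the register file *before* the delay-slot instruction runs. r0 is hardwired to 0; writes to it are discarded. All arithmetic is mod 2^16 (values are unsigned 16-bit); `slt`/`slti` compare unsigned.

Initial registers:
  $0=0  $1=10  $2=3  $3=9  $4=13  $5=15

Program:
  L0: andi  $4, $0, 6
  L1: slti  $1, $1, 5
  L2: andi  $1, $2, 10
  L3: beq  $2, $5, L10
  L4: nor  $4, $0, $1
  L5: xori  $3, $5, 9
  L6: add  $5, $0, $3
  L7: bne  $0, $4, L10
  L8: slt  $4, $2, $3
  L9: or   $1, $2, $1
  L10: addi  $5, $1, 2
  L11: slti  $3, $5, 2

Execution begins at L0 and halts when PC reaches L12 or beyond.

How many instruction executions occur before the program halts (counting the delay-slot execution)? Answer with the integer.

11

#0 andi  $4, $0, 6 ; 0/10/3/9/0/15
#1 slti  $1, $1, 5 ; 0/0/3/9/0/15
#2 andi  $1, $2, 10 ; 0/2/3/9/0/15
#3 beq  $2, $5, L10 ; 0/2/3/9/0/15 ; →fallthru
#4 nor  $4, $0, $1 ; 0/2/3/9/65533/15
#5 xori  $3, $5, 9 ; 0/2/3/6/65533/15
#6 add  $5, $0, $3 ; 0/2/3/6/65533/6
#7 bne  $0, $4, L10 ; 0/2/3/6/65533/6 ; →target
#8 slt  $4, $2, $3 ; 0/2/3/6/1/6
#10 addi  $5, $1, 2 ; 0/2/3/6/1/4
#11 slti  $3, $5, 2 ; 0/2/3/0/1/4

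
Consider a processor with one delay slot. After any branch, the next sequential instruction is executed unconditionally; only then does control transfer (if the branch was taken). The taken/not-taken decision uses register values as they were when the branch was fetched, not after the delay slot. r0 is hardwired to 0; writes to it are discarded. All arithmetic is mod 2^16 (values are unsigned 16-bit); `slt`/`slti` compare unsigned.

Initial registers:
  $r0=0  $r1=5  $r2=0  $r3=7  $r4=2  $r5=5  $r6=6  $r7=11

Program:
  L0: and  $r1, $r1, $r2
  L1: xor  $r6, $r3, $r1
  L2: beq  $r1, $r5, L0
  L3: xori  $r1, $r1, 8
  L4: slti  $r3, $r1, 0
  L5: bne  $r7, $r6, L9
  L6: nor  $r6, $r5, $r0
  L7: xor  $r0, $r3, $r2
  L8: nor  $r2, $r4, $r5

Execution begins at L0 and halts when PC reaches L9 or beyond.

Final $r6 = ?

65530

PC=0  and  $r1, $r1, $r2     | $r0=0 $r1=0 $r2=0 $r3=7 $r4=2 $r5=5 $r6=6 $r7=11
PC=1  xor  $r6, $r3, $r1     | $r0=0 $r1=0 $r2=0 $r3=7 $r4=2 $r5=5 $r6=7 $r7=11
PC=2  beq  $r1, $r5, L0      | $r0=0 $r1=0 $r2=0 $r3=7 $r4=2 $r5=5 $r6=7 $r7=11  [not taken]
PC=3  xori  $r1, $r1, 8      | $r0=0 $r1=8 $r2=0 $r3=7 $r4=2 $r5=5 $r6=7 $r7=11
PC=4  slti  $r3, $r1, 0      | $r0=0 $r1=8 $r2=0 $r3=0 $r4=2 $r5=5 $r6=7 $r7=11
PC=5  bne  $r7, $r6, L9      | $r0=0 $r1=8 $r2=0 $r3=0 $r4=2 $r5=5 $r6=7 $r7=11  [TAKEN]
PC=6  nor  $r6, $r5, $r0     | $r0=0 $r1=8 $r2=0 $r3=0 $r4=2 $r5=5 $r6=65530 $r7=11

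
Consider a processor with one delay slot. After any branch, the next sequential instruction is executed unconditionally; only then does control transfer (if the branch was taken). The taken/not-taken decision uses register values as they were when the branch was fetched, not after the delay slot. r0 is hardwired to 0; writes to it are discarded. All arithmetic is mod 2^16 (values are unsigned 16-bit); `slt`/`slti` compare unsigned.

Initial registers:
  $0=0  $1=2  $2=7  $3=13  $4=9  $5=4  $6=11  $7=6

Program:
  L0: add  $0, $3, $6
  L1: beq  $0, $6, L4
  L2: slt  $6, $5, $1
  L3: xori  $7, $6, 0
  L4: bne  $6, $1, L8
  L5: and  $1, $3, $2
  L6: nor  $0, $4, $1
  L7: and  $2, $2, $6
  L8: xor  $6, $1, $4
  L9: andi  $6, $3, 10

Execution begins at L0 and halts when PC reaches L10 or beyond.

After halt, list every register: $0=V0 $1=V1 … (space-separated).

$0=0 $1=5 $2=7 $3=13 $4=9 $5=4 $6=8 $7=0

PC=0  add  $0, $3, $6        | $0=0 $1=2 $2=7 $3=13 $4=9 $5=4 $6=11 $7=6
PC=1  beq  $0, $6, L4        | $0=0 $1=2 $2=7 $3=13 $4=9 $5=4 $6=11 $7=6  [not taken]
PC=2  slt  $6, $5, $1        | $0=0 $1=2 $2=7 $3=13 $4=9 $5=4 $6=0 $7=6
PC=3  xori  $7, $6, 0        | $0=0 $1=2 $2=7 $3=13 $4=9 $5=4 $6=0 $7=0
PC=4  bne  $6, $1, L8        | $0=0 $1=2 $2=7 $3=13 $4=9 $5=4 $6=0 $7=0  [TAKEN]
PC=5  and  $1, $3, $2        | $0=0 $1=5 $2=7 $3=13 $4=9 $5=4 $6=0 $7=0
PC=8  xor  $6, $1, $4        | $0=0 $1=5 $2=7 $3=13 $4=9 $5=4 $6=12 $7=0
PC=9  andi  $6, $3, 10       | $0=0 $1=5 $2=7 $3=13 $4=9 $5=4 $6=8 $7=0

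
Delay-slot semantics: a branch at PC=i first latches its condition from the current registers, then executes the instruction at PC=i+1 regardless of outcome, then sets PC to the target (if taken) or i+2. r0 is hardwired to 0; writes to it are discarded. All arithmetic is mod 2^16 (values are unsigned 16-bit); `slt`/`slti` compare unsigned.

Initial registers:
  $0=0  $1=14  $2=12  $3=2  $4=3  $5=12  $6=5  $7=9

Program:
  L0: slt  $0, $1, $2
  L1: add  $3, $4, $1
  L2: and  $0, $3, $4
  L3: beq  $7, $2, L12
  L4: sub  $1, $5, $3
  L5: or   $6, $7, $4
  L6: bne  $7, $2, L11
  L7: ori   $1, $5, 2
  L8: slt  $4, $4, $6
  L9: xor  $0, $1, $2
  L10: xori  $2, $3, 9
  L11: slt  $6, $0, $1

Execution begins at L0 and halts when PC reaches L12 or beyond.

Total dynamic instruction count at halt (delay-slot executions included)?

9

[0] slt  $0, $1, $2  →  {$0:0, $1:14, $2:12, $3:2, $4:3, $5:12, $6:5, $7:9}
[1] add  $3, $4, $1  →  {$0:0, $1:14, $2:12, $3:17, $4:3, $5:12, $6:5, $7:9}
[2] and  $0, $3, $4  →  {$0:0, $1:14, $2:12, $3:17, $4:3, $5:12, $6:5, $7:9}
[3] beq  $7, $2, L12  →  {$0:0, $1:14, $2:12, $3:17, $4:3, $5:12, $6:5, $7:9}  ⟨branch fallthrough⟩
[4] sub  $1, $5, $3  →  {$0:0, $1:65531, $2:12, $3:17, $4:3, $5:12, $6:5, $7:9}
[5] or   $6, $7, $4  →  {$0:0, $1:65531, $2:12, $3:17, $4:3, $5:12, $6:11, $7:9}
[6] bne  $7, $2, L11  →  {$0:0, $1:65531, $2:12, $3:17, $4:3, $5:12, $6:11, $7:9}  ⟨branch taken⟩
[7] ori   $1, $5, 2  →  {$0:0, $1:14, $2:12, $3:17, $4:3, $5:12, $6:11, $7:9}
[11] slt  $6, $0, $1  →  {$0:0, $1:14, $2:12, $3:17, $4:3, $5:12, $6:1, $7:9}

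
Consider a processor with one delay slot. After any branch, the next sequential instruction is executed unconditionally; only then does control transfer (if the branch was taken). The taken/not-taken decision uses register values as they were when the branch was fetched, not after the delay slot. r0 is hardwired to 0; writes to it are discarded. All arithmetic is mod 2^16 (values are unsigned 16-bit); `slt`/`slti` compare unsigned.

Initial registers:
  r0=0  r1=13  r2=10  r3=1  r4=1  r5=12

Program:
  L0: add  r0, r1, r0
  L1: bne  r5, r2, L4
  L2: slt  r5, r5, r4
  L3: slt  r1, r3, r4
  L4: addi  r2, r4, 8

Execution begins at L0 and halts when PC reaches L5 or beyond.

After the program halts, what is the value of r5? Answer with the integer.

0

  step pc=0: add  r0, r1, r0  regs=(0,13,10,1,1,12)
  step pc=1: bne  r5, r2, L4  cond=T  regs=(0,13,10,1,1,12)
  step pc=2: slt  r5, r5, r4  regs=(0,13,10,1,1,0)
  step pc=4: addi  r2, r4, 8  regs=(0,13,9,1,1,0)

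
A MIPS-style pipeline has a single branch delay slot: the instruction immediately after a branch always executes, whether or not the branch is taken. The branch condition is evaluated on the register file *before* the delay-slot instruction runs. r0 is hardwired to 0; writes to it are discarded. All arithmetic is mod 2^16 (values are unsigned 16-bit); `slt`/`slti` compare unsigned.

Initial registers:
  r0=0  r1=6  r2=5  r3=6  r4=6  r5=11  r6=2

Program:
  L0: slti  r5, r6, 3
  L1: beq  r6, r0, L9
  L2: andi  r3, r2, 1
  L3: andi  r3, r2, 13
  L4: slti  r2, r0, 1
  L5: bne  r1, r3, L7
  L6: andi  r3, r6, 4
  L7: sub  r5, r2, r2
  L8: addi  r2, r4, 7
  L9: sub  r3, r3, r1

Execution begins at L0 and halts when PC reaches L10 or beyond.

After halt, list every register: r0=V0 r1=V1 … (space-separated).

r0=0 r1=6 r2=13 r3=65530 r4=6 r5=0 r6=2

[0] slti  r5, r6, 3  →  {r0:0, r1:6, r2:5, r3:6, r4:6, r5:1, r6:2}
[1] beq  r6, r0, L9  →  {r0:0, r1:6, r2:5, r3:6, r4:6, r5:1, r6:2}  ⟨branch fallthrough⟩
[2] andi  r3, r2, 1  →  {r0:0, r1:6, r2:5, r3:1, r4:6, r5:1, r6:2}
[3] andi  r3, r2, 13  →  {r0:0, r1:6, r2:5, r3:5, r4:6, r5:1, r6:2}
[4] slti  r2, r0, 1  →  {r0:0, r1:6, r2:1, r3:5, r4:6, r5:1, r6:2}
[5] bne  r1, r3, L7  →  {r0:0, r1:6, r2:1, r3:5, r4:6, r5:1, r6:2}  ⟨branch taken⟩
[6] andi  r3, r6, 4  →  {r0:0, r1:6, r2:1, r3:0, r4:6, r5:1, r6:2}
[7] sub  r5, r2, r2  →  {r0:0, r1:6, r2:1, r3:0, r4:6, r5:0, r6:2}
[8] addi  r2, r4, 7  →  {r0:0, r1:6, r2:13, r3:0, r4:6, r5:0, r6:2}
[9] sub  r3, r3, r1  →  {r0:0, r1:6, r2:13, r3:65530, r4:6, r5:0, r6:2}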